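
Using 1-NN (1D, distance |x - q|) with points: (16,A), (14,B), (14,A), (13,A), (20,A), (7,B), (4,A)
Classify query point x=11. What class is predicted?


Distances: |16-11|=5, |14-11|=3, |14-11|=3, |13-11|=2, |20-11|=9, |7-11|=4, |4-11|=7. 1 nearest: (13,A). Counts: {'A': 1}. Majority class: A.

A


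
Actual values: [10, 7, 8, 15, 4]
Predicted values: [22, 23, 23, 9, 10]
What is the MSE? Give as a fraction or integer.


MSE = (1/5) * ((10-22)^2=144 + (7-23)^2=256 + (8-23)^2=225 + (15-9)^2=36 + (4-10)^2=36). Sum = 697. MSE = 697/5.

697/5


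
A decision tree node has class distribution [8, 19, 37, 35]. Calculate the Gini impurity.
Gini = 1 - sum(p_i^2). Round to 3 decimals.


Total = 99. Proportions: 8/99, 19/99, 37/99, 35/99. sum(p_i^2) = 0.3080. Gini = 1 - 0.3080 = 0.6920, which rounds to 0.692.

0.692


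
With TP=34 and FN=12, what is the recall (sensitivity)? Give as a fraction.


Recall = TP / (TP + FN) = 34 / 46 = 17/23.

17/23


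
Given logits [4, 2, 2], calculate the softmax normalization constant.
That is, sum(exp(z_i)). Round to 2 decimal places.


Denom = e^4=54.5982 + e^2=7.3891 + e^2=7.3891. Sum = 69.3764, which rounds to 69.38.

69.38


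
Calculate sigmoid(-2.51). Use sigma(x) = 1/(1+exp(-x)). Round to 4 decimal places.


sigma(-2.51) = 1/(1+e^(2.51)) = 1/(1+12.304930) = 1/13.304930 = 0.0752.

0.0752


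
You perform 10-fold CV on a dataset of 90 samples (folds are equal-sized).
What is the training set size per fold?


Each validation fold has 90/10 = 9 samples. Training set = 90 - 9 = 81.

81


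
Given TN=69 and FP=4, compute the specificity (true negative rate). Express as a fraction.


Specificity = TN / (TN + FP) = 69 / 73 = 69/73.

69/73


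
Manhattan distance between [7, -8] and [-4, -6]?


d = sum of absolute differences: |7--4|=11 + |-8--6|=2 = 13.

13


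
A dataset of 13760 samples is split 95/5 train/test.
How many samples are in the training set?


Test set = 13760 * 5% = 688. Training set = 13760 - 688 = 13072.

13072


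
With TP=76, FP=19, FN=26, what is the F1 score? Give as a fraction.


Precision = 76/95 = 4/5. Recall = 76/102 = 38/51. F1 = 2*P*R/(P+R) = 152/197.

152/197


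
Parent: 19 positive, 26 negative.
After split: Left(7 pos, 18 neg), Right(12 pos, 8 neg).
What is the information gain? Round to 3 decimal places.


H(parent) = 0.9825. H(left) = 0.8555, H(right) = 0.9710. Weighted = (25/45)*0.8555 + (20/45)*0.9710 = 0.9068. IG = 0.9825 - 0.9068 = 0.0757, which rounds to 0.076.

0.076


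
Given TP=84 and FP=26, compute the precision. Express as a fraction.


Precision = TP / (TP + FP) = 84 / 110 = 42/55.

42/55


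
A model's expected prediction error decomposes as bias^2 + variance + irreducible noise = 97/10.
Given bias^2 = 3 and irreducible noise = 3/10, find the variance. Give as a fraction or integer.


Total error = bias^2 + variance + irreducible noise. So variance = 97/10 - 3 - 3/10 = 32/5.

32/5


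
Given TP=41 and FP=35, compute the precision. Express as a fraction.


Precision = TP / (TP + FP) = 41 / 76 = 41/76.

41/76


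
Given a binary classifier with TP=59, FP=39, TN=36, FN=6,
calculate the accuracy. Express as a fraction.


Accuracy = (TP + TN) / (TP + TN + FP + FN) = (59 + 36) / 140 = 19/28.

19/28


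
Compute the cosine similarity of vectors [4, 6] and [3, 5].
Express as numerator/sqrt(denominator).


dot = 42. |a|^2 = 52, |b|^2 = 34. cos = 42/sqrt(1768).

42/sqrt(1768)


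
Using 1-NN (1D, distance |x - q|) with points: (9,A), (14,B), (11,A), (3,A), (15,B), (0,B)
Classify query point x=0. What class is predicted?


Distances: |9-0|=9, |14-0|=14, |11-0|=11, |3-0|=3, |15-0|=15, |0-0|=0. 1 nearest: (0,B). Counts: {'B': 1}. Majority class: B.

B


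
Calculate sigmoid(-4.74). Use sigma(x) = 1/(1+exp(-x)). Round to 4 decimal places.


sigma(-4.74) = 1/(1+e^(4.74)) = 1/(1+114.434202) = 1/115.434202 = 0.0087.

0.0087


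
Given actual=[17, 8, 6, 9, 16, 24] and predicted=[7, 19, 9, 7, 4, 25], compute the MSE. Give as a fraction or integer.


MSE = (1/6) * ((17-7)^2=100 + (8-19)^2=121 + (6-9)^2=9 + (9-7)^2=4 + (16-4)^2=144 + (24-25)^2=1). Sum = 379. MSE = 379/6.

379/6


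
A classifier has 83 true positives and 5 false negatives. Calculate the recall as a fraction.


Recall = TP / (TP + FN) = 83 / 88 = 83/88.

83/88


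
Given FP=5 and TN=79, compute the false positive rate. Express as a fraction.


FPR = FP / (FP + TN) = 5 / 84 = 5/84.

5/84


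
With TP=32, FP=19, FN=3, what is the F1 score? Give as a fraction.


Precision = 32/51 = 32/51. Recall = 32/35 = 32/35. F1 = 2*P*R/(P+R) = 32/43.

32/43


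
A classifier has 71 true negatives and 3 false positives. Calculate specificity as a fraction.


Specificity = TN / (TN + FP) = 71 / 74 = 71/74.

71/74


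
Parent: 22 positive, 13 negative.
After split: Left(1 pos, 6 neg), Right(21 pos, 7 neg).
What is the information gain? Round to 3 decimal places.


H(parent) = 0.9518. H(left) = 0.5917, H(right) = 0.8113. Weighted = (7/35)*0.5917 + (28/35)*0.8113 = 0.7674. IG = 0.9518 - 0.7674 = 0.1844, which rounds to 0.184.

0.184


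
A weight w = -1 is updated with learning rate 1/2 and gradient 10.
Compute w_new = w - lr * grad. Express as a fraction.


w_new = -1 - 1/2 * 10 = -1 - 5 = -6.

-6


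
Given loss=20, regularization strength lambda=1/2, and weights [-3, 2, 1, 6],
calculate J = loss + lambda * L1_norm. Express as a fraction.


L1 norm = sum(|w|) = 12. J = 20 + 1/2 * 12 = 26.

26


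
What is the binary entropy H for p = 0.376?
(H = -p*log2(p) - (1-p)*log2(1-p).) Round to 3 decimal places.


H = -0.376*log2(0.376) - 0.624*log2(0.624) = 0.955.

0.955


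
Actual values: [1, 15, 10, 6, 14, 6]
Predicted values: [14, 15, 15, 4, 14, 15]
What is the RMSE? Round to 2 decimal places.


MSE = 46.5000. RMSE = sqrt(46.5000) = 6.82.

6.82


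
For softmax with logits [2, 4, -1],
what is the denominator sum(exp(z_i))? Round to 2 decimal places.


Denom = e^2=7.3891 + e^4=54.5982 + e^-1=0.3679. Sum = 62.3552, which rounds to 62.36.

62.36


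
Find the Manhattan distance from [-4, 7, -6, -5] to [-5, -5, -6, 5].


d = sum of absolute differences: |-4--5|=1 + |7--5|=12 + |-6--6|=0 + |-5-5|=10 = 23.

23


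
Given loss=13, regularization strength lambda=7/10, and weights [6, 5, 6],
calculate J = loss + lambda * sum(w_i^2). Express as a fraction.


L2 sq norm = sum(w^2) = 97. J = 13 + 7/10 * 97 = 809/10.

809/10


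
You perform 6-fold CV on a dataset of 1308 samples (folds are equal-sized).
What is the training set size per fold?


Each validation fold has 1308/6 = 218 samples. Training set = 1308 - 218 = 1090.

1090


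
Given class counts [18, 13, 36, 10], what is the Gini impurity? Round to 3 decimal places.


Total = 77. Proportions: 18/77, 13/77, 36/77, 10/77. sum(p_i^2) = 0.3186. Gini = 1 - 0.3186 = 0.6814, which rounds to 0.681.

0.681


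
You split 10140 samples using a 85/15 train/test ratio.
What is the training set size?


Test set = 10140 * 15% = 1521. Training set = 10140 - 1521 = 8619.

8619


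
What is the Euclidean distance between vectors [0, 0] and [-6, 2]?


d = sqrt(sum of squared differences). (0--6)^2=36, (0-2)^2=4. Sum = 40.

sqrt(40)


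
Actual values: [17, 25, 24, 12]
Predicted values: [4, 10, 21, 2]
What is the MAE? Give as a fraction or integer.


MAE = (1/4) * (|17-4|=13 + |25-10|=15 + |24-21|=3 + |12-2|=10). Sum = 41. MAE = 41/4.

41/4


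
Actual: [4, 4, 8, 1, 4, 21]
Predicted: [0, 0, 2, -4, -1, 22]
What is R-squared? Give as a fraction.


Mean(y) = 7. SS_res = 119. SS_tot = 260. R^2 = 1 - 119/(260) = 141/260.

141/260


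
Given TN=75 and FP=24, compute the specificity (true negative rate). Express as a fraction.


Specificity = TN / (TN + FP) = 75 / 99 = 25/33.

25/33


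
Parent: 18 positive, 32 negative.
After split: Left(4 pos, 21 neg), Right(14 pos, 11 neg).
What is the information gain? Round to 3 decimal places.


H(parent) = 0.9427. H(left) = 0.6343, H(right) = 0.9896. Weighted = (25/50)*0.6343 + (25/50)*0.9896 = 0.8120. IG = 0.9427 - 0.8120 = 0.1307, which rounds to 0.131.

0.131


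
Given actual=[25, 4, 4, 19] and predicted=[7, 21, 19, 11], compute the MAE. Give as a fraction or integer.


MAE = (1/4) * (|25-7|=18 + |4-21|=17 + |4-19|=15 + |19-11|=8). Sum = 58. MAE = 29/2.

29/2


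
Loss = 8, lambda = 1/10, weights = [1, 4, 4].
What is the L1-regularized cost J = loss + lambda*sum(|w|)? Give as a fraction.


L1 norm = sum(|w|) = 9. J = 8 + 1/10 * 9 = 89/10.

89/10


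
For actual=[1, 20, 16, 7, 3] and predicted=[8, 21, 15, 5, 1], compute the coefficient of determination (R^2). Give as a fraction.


Mean(y) = 47/5. SS_res = 59. SS_tot = 1366/5. R^2 = 1 - 59/(1366/5) = 1071/1366.

1071/1366


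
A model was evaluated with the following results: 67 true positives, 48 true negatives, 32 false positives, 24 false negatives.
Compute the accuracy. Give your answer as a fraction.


Accuracy = (TP + TN) / (TP + TN + FP + FN) = (67 + 48) / 171 = 115/171.

115/171


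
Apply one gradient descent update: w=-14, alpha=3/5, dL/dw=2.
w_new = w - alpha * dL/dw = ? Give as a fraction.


w_new = -14 - 3/5 * 2 = -14 - 6/5 = -76/5.

-76/5


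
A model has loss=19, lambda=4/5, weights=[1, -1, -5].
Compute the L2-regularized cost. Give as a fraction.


L2 sq norm = sum(w^2) = 27. J = 19 + 4/5 * 27 = 203/5.

203/5


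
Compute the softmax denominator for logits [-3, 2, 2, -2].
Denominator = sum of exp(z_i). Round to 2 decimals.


Denom = e^-3=0.0498 + e^2=7.3891 + e^2=7.3891 + e^-2=0.1353. Sum = 14.9633, which rounds to 14.96.

14.96


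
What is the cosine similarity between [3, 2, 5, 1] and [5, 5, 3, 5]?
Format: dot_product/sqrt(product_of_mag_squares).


dot = 45. |a|^2 = 39, |b|^2 = 84. cos = 45/sqrt(3276).

45/sqrt(3276)


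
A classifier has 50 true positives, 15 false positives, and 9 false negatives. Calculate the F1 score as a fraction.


Precision = 50/65 = 10/13. Recall = 50/59 = 50/59. F1 = 2*P*R/(P+R) = 25/31.

25/31


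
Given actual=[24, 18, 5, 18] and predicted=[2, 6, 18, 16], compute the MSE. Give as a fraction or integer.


MSE = (1/4) * ((24-2)^2=484 + (18-6)^2=144 + (5-18)^2=169 + (18-16)^2=4). Sum = 801. MSE = 801/4.

801/4


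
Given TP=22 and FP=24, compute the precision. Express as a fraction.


Precision = TP / (TP + FP) = 22 / 46 = 11/23.

11/23


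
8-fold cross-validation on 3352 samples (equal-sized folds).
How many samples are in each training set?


Each validation fold has 3352/8 = 419 samples. Training set = 3352 - 419 = 2933.

2933


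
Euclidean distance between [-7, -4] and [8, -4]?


d = sqrt(sum of squared differences). (-7-8)^2=225, (-4--4)^2=0. Sum = 225.

15


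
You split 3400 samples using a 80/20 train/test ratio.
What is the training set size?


Test set = 3400 * 20% = 680. Training set = 3400 - 680 = 2720.

2720


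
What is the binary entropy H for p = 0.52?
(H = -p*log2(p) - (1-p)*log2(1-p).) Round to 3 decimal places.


H = -0.52*log2(0.52) - 0.48*log2(0.48) = 0.999.

0.999


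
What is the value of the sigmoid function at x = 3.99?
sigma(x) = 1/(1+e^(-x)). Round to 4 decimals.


sigma(3.99) = 1/(1+e^(-3.99)) = 1/(1+0.018500) = 1/1.018500 = 0.9818.

0.9818


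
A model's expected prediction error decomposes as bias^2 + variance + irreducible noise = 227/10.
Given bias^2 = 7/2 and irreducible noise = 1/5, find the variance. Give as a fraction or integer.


Total error = bias^2 + variance + irreducible noise. So variance = 227/10 - 7/2 - 1/5 = 19.

19


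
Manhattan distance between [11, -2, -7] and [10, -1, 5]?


d = sum of absolute differences: |11-10|=1 + |-2--1|=1 + |-7-5|=12 = 14.

14


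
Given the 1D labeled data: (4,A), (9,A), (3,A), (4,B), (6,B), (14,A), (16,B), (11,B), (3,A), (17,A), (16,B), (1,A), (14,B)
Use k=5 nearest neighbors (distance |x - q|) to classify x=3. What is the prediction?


Distances: |4-3|=1, |9-3|=6, |3-3|=0, |4-3|=1, |6-3|=3, |14-3|=11, |16-3|=13, |11-3|=8, |3-3|=0, |17-3|=14, |16-3|=13, |1-3|=2, |14-3|=11. 5 nearest: (3,A), (3,A), (4,A), (4,B), (1,A). Counts: {'A': 4, 'B': 1}. Majority class: A.

A


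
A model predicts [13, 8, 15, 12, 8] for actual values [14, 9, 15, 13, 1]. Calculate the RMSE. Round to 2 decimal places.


MSE = 10.4000. RMSE = sqrt(10.4000) = 3.22.

3.22


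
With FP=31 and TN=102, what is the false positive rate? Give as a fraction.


FPR = FP / (FP + TN) = 31 / 133 = 31/133.

31/133


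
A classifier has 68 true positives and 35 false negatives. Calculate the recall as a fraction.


Recall = TP / (TP + FN) = 68 / 103 = 68/103.

68/103


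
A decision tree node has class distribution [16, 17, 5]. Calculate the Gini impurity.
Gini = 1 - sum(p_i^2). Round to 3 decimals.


Total = 38. Proportions: 16/38, 17/38, 5/38. sum(p_i^2) = 0.3947. Gini = 1 - 0.3947 = 0.6053, which rounds to 0.605.

0.605


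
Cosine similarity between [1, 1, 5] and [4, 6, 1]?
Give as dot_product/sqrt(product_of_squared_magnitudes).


dot = 15. |a|^2 = 27, |b|^2 = 53. cos = 15/sqrt(1431).

15/sqrt(1431)


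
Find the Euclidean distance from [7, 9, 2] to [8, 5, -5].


d = sqrt(sum of squared differences). (7-8)^2=1, (9-5)^2=16, (2--5)^2=49. Sum = 66.

sqrt(66)


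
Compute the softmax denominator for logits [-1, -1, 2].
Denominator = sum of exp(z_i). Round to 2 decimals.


Denom = e^-1=0.3679 + e^-1=0.3679 + e^2=7.3891. Sum = 8.1249, which rounds to 8.12.

8.12


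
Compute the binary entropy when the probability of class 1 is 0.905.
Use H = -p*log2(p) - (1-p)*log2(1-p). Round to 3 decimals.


H = -0.905*log2(0.905) - 0.095*log2(0.095) = 0.453.

0.453


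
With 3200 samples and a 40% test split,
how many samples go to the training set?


Test set = 3200 * 40% = 1280. Training set = 3200 - 1280 = 1920.

1920


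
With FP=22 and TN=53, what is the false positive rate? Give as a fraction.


FPR = FP / (FP + TN) = 22 / 75 = 22/75.

22/75


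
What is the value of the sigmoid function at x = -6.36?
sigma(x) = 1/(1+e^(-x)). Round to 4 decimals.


sigma(-6.36) = 1/(1+e^(6.36)) = 1/(1+578.246356) = 1/579.246356 = 0.0017.

0.0017


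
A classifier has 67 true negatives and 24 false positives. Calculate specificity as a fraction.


Specificity = TN / (TN + FP) = 67 / 91 = 67/91.

67/91


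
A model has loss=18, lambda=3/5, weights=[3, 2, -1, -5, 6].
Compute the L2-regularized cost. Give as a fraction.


L2 sq norm = sum(w^2) = 75. J = 18 + 3/5 * 75 = 63.

63


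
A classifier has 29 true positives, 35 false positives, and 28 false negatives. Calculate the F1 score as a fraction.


Precision = 29/64 = 29/64. Recall = 29/57 = 29/57. F1 = 2*P*R/(P+R) = 58/121.

58/121


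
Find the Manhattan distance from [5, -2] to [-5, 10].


d = sum of absolute differences: |5--5|=10 + |-2-10|=12 = 22.

22


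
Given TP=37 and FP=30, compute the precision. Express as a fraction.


Precision = TP / (TP + FP) = 37 / 67 = 37/67.

37/67


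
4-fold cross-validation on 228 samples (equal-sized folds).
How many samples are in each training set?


Each validation fold has 228/4 = 57 samples. Training set = 228 - 57 = 171.

171


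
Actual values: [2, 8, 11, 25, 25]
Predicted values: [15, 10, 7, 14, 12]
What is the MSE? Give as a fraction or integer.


MSE = (1/5) * ((2-15)^2=169 + (8-10)^2=4 + (11-7)^2=16 + (25-14)^2=121 + (25-12)^2=169). Sum = 479. MSE = 479/5.

479/5


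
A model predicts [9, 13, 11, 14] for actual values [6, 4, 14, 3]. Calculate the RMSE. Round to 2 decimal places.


MSE = 55.0000. RMSE = sqrt(55.0000) = 7.42.

7.42


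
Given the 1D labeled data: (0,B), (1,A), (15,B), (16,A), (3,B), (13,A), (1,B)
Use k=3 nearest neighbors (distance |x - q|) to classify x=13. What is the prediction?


Distances: |0-13|=13, |1-13|=12, |15-13|=2, |16-13|=3, |3-13|=10, |13-13|=0, |1-13|=12. 3 nearest: (13,A), (15,B), (16,A). Counts: {'A': 2, 'B': 1}. Majority class: A.

A


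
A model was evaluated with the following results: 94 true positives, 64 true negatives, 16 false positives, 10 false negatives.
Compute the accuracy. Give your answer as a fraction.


Accuracy = (TP + TN) / (TP + TN + FP + FN) = (94 + 64) / 184 = 79/92.

79/92


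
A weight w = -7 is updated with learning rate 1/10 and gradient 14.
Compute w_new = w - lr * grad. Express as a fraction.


w_new = -7 - 1/10 * 14 = -7 - 7/5 = -42/5.

-42/5


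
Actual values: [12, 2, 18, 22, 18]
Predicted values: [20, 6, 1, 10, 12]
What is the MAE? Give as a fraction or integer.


MAE = (1/5) * (|12-20|=8 + |2-6|=4 + |18-1|=17 + |22-10|=12 + |18-12|=6). Sum = 47. MAE = 47/5.

47/5


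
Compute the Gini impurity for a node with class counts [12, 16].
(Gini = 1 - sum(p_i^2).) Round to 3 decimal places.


Total = 28. Proportions: 12/28, 16/28. sum(p_i^2) = 0.5102. Gini = 1 - 0.5102 = 0.4898, which rounds to 0.490.

0.490


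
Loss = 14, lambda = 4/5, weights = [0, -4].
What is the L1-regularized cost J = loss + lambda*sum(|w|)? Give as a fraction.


L1 norm = sum(|w|) = 4. J = 14 + 4/5 * 4 = 86/5.

86/5


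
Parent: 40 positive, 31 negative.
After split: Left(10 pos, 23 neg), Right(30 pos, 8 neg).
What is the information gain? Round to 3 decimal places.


H(parent) = 0.9884. H(left) = 0.8850, H(right) = 0.7425. Weighted = (33/71)*0.8850 + (38/71)*0.7425 = 0.8087. IG = 0.9884 - 0.8087 = 0.1797, which rounds to 0.180.

0.180


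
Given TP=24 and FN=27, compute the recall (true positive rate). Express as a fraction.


Recall = TP / (TP + FN) = 24 / 51 = 8/17.

8/17


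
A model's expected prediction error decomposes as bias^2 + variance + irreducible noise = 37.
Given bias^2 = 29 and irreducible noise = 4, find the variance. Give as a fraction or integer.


Total error = bias^2 + variance + irreducible noise. So variance = 37 - 29 - 4 = 4.

4


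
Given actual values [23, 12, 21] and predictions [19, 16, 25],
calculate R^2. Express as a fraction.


Mean(y) = 56/3. SS_res = 48. SS_tot = 206/3. R^2 = 1 - 48/(206/3) = 31/103.

31/103


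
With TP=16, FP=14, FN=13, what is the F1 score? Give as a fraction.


Precision = 16/30 = 8/15. Recall = 16/29 = 16/29. F1 = 2*P*R/(P+R) = 32/59.

32/59


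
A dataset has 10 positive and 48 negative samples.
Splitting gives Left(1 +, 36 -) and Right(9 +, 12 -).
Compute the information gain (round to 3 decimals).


H(parent) = 0.6632. H(left) = 0.1793, H(right) = 0.9852. Weighted = (37/58)*0.1793 + (21/58)*0.9852 = 0.4711. IG = 0.6632 - 0.4711 = 0.1921, which rounds to 0.192.

0.192


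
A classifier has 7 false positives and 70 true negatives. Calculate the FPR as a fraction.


FPR = FP / (FP + TN) = 7 / 77 = 1/11.

1/11


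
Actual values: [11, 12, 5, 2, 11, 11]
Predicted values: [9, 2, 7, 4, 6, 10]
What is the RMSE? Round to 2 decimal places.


MSE = 23.0000. RMSE = sqrt(23.0000) = 4.80.

4.80


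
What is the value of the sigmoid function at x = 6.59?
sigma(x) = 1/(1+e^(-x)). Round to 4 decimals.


sigma(6.59) = 1/(1+e^(-6.59)) = 1/(1+0.001374) = 1/1.001374 = 0.9986.

0.9986


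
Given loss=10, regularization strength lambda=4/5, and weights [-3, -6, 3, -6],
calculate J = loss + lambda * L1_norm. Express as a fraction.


L1 norm = sum(|w|) = 18. J = 10 + 4/5 * 18 = 122/5.

122/5


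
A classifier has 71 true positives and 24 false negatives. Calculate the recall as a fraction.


Recall = TP / (TP + FN) = 71 / 95 = 71/95.

71/95


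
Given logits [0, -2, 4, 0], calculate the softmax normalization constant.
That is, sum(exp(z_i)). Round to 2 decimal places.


Denom = e^0=1.0000 + e^-2=0.1353 + e^4=54.5982 + e^0=1.0000. Sum = 56.7335, which rounds to 56.73.

56.73


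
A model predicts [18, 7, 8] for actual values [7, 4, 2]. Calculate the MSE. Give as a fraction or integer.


MSE = (1/3) * ((7-18)^2=121 + (4-7)^2=9 + (2-8)^2=36). Sum = 166. MSE = 166/3.

166/3


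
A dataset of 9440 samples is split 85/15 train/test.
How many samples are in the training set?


Test set = 9440 * 15% = 1416. Training set = 9440 - 1416 = 8024.

8024


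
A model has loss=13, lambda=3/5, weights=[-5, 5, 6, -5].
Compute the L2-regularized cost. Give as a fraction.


L2 sq norm = sum(w^2) = 111. J = 13 + 3/5 * 111 = 398/5.

398/5


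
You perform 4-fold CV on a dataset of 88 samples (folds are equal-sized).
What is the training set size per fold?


Each validation fold has 88/4 = 22 samples. Training set = 88 - 22 = 66.

66


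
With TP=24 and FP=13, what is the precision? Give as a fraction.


Precision = TP / (TP + FP) = 24 / 37 = 24/37.

24/37


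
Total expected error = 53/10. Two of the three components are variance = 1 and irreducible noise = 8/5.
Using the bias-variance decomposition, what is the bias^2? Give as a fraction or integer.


Total error = bias^2 + variance + irreducible noise. So bias^2 = 53/10 - 1 - 8/5 = 27/10.

27/10


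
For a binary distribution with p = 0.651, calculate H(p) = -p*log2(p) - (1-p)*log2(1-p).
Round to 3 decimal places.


H = -0.651*log2(0.651) - 0.349*log2(0.349) = 0.933.

0.933


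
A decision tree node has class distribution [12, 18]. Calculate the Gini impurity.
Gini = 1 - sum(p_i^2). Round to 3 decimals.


Total = 30. Proportions: 12/30, 18/30. sum(p_i^2) = 0.5200. Gini = 1 - 0.5200 = 0.4800, which rounds to 0.480.

0.480


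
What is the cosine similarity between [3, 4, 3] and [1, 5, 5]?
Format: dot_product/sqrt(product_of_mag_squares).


dot = 38. |a|^2 = 34, |b|^2 = 51. cos = 38/sqrt(1734).

38/sqrt(1734)


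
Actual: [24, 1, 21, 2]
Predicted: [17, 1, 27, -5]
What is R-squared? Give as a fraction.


Mean(y) = 12. SS_res = 134. SS_tot = 446. R^2 = 1 - 134/(446) = 156/223.

156/223


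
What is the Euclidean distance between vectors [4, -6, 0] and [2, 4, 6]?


d = sqrt(sum of squared differences). (4-2)^2=4, (-6-4)^2=100, (0-6)^2=36. Sum = 140.

sqrt(140)


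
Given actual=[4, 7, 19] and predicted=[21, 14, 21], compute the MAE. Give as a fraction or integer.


MAE = (1/3) * (|4-21|=17 + |7-14|=7 + |19-21|=2). Sum = 26. MAE = 26/3.

26/3


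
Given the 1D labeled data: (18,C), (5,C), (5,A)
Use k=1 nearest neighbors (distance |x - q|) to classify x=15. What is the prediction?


Distances: |18-15|=3, |5-15|=10, |5-15|=10. 1 nearest: (18,C). Counts: {'C': 1}. Majority class: C.

C


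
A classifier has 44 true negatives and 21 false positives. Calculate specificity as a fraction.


Specificity = TN / (TN + FP) = 44 / 65 = 44/65.

44/65


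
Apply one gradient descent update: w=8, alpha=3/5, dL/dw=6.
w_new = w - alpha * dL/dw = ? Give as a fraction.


w_new = 8 - 3/5 * 6 = 8 - 18/5 = 22/5.

22/5


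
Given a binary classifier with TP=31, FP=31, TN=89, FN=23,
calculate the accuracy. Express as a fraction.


Accuracy = (TP + TN) / (TP + TN + FP + FN) = (31 + 89) / 174 = 20/29.

20/29


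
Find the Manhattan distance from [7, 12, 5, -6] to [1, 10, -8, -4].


d = sum of absolute differences: |7-1|=6 + |12-10|=2 + |5--8|=13 + |-6--4|=2 = 23.

23


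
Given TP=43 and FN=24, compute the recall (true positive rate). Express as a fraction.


Recall = TP / (TP + FN) = 43 / 67 = 43/67.

43/67


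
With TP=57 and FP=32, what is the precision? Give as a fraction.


Precision = TP / (TP + FP) = 57 / 89 = 57/89.

57/89


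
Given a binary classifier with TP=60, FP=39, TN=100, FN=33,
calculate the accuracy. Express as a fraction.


Accuracy = (TP + TN) / (TP + TN + FP + FN) = (60 + 100) / 232 = 20/29.

20/29


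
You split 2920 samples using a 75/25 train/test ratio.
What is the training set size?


Test set = 2920 * 25% = 730. Training set = 2920 - 730 = 2190.

2190


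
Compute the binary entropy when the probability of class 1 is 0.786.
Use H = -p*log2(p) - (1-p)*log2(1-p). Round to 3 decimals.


H = -0.786*log2(0.786) - 0.214*log2(0.214) = 0.749.

0.749


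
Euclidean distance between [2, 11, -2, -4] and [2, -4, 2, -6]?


d = sqrt(sum of squared differences). (2-2)^2=0, (11--4)^2=225, (-2-2)^2=16, (-4--6)^2=4. Sum = 245.

sqrt(245)


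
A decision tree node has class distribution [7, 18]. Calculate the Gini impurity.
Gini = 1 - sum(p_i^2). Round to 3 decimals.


Total = 25. Proportions: 7/25, 18/25. sum(p_i^2) = 0.5968. Gini = 1 - 0.5968 = 0.4032, which rounds to 0.403.

0.403


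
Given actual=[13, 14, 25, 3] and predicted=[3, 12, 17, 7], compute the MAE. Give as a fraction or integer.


MAE = (1/4) * (|13-3|=10 + |14-12|=2 + |25-17|=8 + |3-7|=4). Sum = 24. MAE = 6.

6


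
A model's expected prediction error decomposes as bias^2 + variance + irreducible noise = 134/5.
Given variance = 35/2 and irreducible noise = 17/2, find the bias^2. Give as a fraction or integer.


Total error = bias^2 + variance + irreducible noise. So bias^2 = 134/5 - 35/2 - 17/2 = 4/5.

4/5


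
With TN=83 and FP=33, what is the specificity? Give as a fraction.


Specificity = TN / (TN + FP) = 83 / 116 = 83/116.

83/116


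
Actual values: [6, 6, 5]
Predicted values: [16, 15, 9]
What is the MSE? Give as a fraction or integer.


MSE = (1/3) * ((6-16)^2=100 + (6-15)^2=81 + (5-9)^2=16). Sum = 197. MSE = 197/3.

197/3


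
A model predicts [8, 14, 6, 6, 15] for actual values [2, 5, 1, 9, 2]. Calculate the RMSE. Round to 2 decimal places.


MSE = 64.0000. RMSE = sqrt(64.0000) = 8.00.

8.00


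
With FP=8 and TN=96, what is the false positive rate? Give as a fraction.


FPR = FP / (FP + TN) = 8 / 104 = 1/13.

1/13


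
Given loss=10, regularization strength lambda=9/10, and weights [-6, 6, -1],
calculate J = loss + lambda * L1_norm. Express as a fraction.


L1 norm = sum(|w|) = 13. J = 10 + 9/10 * 13 = 217/10.

217/10


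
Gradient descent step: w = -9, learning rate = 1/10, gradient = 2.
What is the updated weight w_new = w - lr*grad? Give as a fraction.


w_new = -9 - 1/10 * 2 = -9 - 1/5 = -46/5.

-46/5


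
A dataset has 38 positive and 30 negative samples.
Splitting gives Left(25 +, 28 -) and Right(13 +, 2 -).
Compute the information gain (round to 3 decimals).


H(parent) = 0.9900. H(left) = 0.9977, H(right) = 0.5665. Weighted = (53/68)*0.9977 + (15/68)*0.5665 = 0.9026. IG = 0.9900 - 0.9026 = 0.0874, which rounds to 0.087.

0.087


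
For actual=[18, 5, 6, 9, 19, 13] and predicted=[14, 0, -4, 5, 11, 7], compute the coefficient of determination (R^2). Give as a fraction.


Mean(y) = 35/3. SS_res = 257. SS_tot = 538/3. R^2 = 1 - 257/(538/3) = -233/538.

-233/538


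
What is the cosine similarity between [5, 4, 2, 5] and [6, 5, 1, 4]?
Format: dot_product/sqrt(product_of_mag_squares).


dot = 72. |a|^2 = 70, |b|^2 = 78. cos = 72/sqrt(5460).

72/sqrt(5460)


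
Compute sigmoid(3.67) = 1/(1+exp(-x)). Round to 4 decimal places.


sigma(3.67) = 1/(1+e^(-3.67)) = 1/(1+0.025476) = 1/1.025476 = 0.9752.

0.9752


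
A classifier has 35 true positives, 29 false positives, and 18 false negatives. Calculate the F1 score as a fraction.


Precision = 35/64 = 35/64. Recall = 35/53 = 35/53. F1 = 2*P*R/(P+R) = 70/117.

70/117


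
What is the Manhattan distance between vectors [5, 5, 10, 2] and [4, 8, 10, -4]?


d = sum of absolute differences: |5-4|=1 + |5-8|=3 + |10-10|=0 + |2--4|=6 = 10.

10


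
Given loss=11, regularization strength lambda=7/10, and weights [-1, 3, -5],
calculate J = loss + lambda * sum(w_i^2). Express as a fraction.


L2 sq norm = sum(w^2) = 35. J = 11 + 7/10 * 35 = 71/2.

71/2


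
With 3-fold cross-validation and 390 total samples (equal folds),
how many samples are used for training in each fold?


Each validation fold has 390/3 = 130 samples. Training set = 390 - 130 = 260.

260


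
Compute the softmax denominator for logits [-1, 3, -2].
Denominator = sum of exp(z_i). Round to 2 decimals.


Denom = e^-1=0.3679 + e^3=20.0855 + e^-2=0.1353. Sum = 20.5887, which rounds to 20.59.

20.59


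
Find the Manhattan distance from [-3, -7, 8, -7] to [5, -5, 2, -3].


d = sum of absolute differences: |-3-5|=8 + |-7--5|=2 + |8-2|=6 + |-7--3|=4 = 20.

20


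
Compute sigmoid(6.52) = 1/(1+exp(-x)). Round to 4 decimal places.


sigma(6.52) = 1/(1+e^(-6.52)) = 1/(1+0.001474) = 1/1.001474 = 0.9985.

0.9985


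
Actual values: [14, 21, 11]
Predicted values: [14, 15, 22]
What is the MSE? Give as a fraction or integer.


MSE = (1/3) * ((14-14)^2=0 + (21-15)^2=36 + (11-22)^2=121). Sum = 157. MSE = 157/3.

157/3


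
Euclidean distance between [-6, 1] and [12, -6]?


d = sqrt(sum of squared differences). (-6-12)^2=324, (1--6)^2=49. Sum = 373.

sqrt(373)


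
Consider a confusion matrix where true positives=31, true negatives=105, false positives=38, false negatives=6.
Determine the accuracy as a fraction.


Accuracy = (TP + TN) / (TP + TN + FP + FN) = (31 + 105) / 180 = 34/45.

34/45


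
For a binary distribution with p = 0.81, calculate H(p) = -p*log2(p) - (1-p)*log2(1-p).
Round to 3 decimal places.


H = -0.81*log2(0.81) - 0.19*log2(0.19) = 0.701.

0.701


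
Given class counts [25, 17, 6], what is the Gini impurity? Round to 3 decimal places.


Total = 48. Proportions: 25/48, 17/48, 6/48. sum(p_i^2) = 0.4123. Gini = 1 - 0.4123 = 0.5877, which rounds to 0.588.

0.588


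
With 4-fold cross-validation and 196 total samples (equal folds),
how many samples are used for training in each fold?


Each validation fold has 196/4 = 49 samples. Training set = 196 - 49 = 147.

147


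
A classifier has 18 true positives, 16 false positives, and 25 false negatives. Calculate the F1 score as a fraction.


Precision = 18/34 = 9/17. Recall = 18/43 = 18/43. F1 = 2*P*R/(P+R) = 36/77.

36/77


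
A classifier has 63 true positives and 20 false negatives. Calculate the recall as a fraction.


Recall = TP / (TP + FN) = 63 / 83 = 63/83.

63/83


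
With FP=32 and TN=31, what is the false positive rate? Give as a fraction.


FPR = FP / (FP + TN) = 32 / 63 = 32/63.

32/63


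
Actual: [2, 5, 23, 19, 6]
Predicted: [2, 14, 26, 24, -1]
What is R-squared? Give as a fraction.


Mean(y) = 11. SS_res = 164. SS_tot = 350. R^2 = 1 - 164/(350) = 93/175.

93/175


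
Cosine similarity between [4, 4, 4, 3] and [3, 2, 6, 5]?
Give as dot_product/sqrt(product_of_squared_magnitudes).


dot = 59. |a|^2 = 57, |b|^2 = 74. cos = 59/sqrt(4218).

59/sqrt(4218)


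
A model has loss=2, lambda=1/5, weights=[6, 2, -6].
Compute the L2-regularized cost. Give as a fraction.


L2 sq norm = sum(w^2) = 76. J = 2 + 1/5 * 76 = 86/5.

86/5


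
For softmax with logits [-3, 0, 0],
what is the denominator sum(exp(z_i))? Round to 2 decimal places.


Denom = e^-3=0.0498 + e^0=1.0000 + e^0=1.0000. Sum = 2.0498, which rounds to 2.05.

2.05


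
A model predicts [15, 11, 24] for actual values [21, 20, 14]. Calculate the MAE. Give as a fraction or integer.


MAE = (1/3) * (|21-15|=6 + |20-11|=9 + |14-24|=10). Sum = 25. MAE = 25/3.

25/3


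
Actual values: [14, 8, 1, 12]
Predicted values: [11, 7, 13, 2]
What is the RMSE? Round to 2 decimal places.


MSE = 63.5000. RMSE = sqrt(63.5000) = 7.97.

7.97


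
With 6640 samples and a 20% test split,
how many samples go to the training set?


Test set = 6640 * 20% = 1328. Training set = 6640 - 1328 = 5312.

5312


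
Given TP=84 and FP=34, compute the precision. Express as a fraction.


Precision = TP / (TP + FP) = 84 / 118 = 42/59.

42/59


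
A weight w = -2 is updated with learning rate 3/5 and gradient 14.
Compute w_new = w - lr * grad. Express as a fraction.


w_new = -2 - 3/5 * 14 = -2 - 42/5 = -52/5.

-52/5


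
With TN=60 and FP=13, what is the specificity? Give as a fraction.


Specificity = TN / (TN + FP) = 60 / 73 = 60/73.

60/73


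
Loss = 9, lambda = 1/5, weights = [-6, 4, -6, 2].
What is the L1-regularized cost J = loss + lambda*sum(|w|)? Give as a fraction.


L1 norm = sum(|w|) = 18. J = 9 + 1/5 * 18 = 63/5.

63/5


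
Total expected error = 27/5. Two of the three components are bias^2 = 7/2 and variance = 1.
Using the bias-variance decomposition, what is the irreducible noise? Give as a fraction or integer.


Total error = bias^2 + variance + irreducible noise. So irreducible noise = 27/5 - 7/2 - 1 = 9/10.

9/10


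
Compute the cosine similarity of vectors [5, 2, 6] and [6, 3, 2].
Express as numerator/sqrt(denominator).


dot = 48. |a|^2 = 65, |b|^2 = 49. cos = 48/sqrt(3185).

48/sqrt(3185)


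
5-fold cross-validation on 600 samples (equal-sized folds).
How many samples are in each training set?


Each validation fold has 600/5 = 120 samples. Training set = 600 - 120 = 480.

480


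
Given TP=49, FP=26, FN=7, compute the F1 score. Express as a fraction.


Precision = 49/75 = 49/75. Recall = 49/56 = 7/8. F1 = 2*P*R/(P+R) = 98/131.

98/131


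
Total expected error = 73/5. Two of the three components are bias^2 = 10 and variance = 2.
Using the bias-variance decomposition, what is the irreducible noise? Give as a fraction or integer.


Total error = bias^2 + variance + irreducible noise. So irreducible noise = 73/5 - 10 - 2 = 13/5.

13/5


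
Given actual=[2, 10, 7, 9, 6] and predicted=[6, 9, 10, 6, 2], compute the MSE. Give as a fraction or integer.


MSE = (1/5) * ((2-6)^2=16 + (10-9)^2=1 + (7-10)^2=9 + (9-6)^2=9 + (6-2)^2=16). Sum = 51. MSE = 51/5.

51/5


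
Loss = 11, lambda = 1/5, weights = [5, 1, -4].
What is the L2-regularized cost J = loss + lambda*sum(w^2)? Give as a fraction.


L2 sq norm = sum(w^2) = 42. J = 11 + 1/5 * 42 = 97/5.

97/5


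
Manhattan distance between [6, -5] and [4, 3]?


d = sum of absolute differences: |6-4|=2 + |-5-3|=8 = 10.

10


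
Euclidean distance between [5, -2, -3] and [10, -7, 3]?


d = sqrt(sum of squared differences). (5-10)^2=25, (-2--7)^2=25, (-3-3)^2=36. Sum = 86.

sqrt(86)


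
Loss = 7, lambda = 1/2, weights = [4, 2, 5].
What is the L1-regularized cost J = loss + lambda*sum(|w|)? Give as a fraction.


L1 norm = sum(|w|) = 11. J = 7 + 1/2 * 11 = 25/2.

25/2


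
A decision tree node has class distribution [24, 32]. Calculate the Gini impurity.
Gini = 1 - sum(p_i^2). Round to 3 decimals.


Total = 56. Proportions: 24/56, 32/56. sum(p_i^2) = 0.5102. Gini = 1 - 0.5102 = 0.4898, which rounds to 0.490.

0.490


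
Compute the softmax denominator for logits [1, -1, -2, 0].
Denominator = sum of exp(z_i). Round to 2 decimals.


Denom = e^1=2.7183 + e^-1=0.3679 + e^-2=0.1353 + e^0=1.0000. Sum = 4.2215, which rounds to 4.22.

4.22


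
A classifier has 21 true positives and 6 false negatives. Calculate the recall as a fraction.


Recall = TP / (TP + FN) = 21 / 27 = 7/9.

7/9


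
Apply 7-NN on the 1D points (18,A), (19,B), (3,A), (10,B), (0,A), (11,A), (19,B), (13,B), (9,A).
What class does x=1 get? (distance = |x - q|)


Distances: |18-1|=17, |19-1|=18, |3-1|=2, |10-1|=9, |0-1|=1, |11-1|=10, |19-1|=18, |13-1|=12, |9-1|=8. 7 nearest: (0,A), (3,A), (9,A), (10,B), (11,A), (13,B), (18,A). Counts: {'A': 5, 'B': 2}. Majority class: A.

A


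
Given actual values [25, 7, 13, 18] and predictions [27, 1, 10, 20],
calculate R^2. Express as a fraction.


Mean(y) = 63/4. SS_res = 53. SS_tot = 699/4. R^2 = 1 - 53/(699/4) = 487/699.

487/699


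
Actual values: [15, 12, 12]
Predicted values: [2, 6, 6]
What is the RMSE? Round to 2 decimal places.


MSE = 80.3333. RMSE = sqrt(80.3333) = 8.96.

8.96


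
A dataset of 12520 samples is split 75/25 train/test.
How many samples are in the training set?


Test set = 12520 * 25% = 3130. Training set = 12520 - 3130 = 9390.

9390


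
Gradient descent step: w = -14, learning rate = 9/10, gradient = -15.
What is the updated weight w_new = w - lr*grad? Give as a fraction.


w_new = -14 - 9/10 * -15 = -14 - -27/2 = -1/2.

-1/2


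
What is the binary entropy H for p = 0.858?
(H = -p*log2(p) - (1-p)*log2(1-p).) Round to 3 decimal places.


H = -0.858*log2(0.858) - 0.142*log2(0.142) = 0.589.

0.589


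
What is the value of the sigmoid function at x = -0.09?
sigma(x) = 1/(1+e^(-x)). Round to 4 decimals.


sigma(-0.09) = 1/(1+e^(0.09)) = 1/(1+1.094174) = 1/2.094174 = 0.4775.

0.4775


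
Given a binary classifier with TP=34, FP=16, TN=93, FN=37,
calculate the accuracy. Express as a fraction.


Accuracy = (TP + TN) / (TP + TN + FP + FN) = (34 + 93) / 180 = 127/180.

127/180


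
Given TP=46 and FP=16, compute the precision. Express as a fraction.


Precision = TP / (TP + FP) = 46 / 62 = 23/31.

23/31


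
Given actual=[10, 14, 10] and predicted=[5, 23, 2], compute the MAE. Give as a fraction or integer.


MAE = (1/3) * (|10-5|=5 + |14-23|=9 + |10-2|=8). Sum = 22. MAE = 22/3.

22/3


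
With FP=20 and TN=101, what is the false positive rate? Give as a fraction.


FPR = FP / (FP + TN) = 20 / 121 = 20/121.

20/121


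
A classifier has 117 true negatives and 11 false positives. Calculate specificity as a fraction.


Specificity = TN / (TN + FP) = 117 / 128 = 117/128.

117/128


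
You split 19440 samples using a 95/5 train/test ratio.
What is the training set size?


Test set = 19440 * 5% = 972. Training set = 19440 - 972 = 18468.

18468


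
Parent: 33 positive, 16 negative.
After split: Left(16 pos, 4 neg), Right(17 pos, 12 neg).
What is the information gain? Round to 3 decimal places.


H(parent) = 0.9113. H(left) = 0.7219, H(right) = 0.9784. Weighted = (20/49)*0.7219 + (29/49)*0.9784 = 0.8737. IG = 0.9113 - 0.8737 = 0.0376, which rounds to 0.038.

0.038


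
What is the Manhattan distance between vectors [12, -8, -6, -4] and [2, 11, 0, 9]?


d = sum of absolute differences: |12-2|=10 + |-8-11|=19 + |-6-0|=6 + |-4-9|=13 = 48.

48


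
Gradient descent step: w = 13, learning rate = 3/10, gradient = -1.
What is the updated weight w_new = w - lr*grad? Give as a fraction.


w_new = 13 - 3/10 * -1 = 13 - -3/10 = 133/10.

133/10


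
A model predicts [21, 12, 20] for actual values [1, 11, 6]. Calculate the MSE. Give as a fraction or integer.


MSE = (1/3) * ((1-21)^2=400 + (11-12)^2=1 + (6-20)^2=196). Sum = 597. MSE = 199.

199


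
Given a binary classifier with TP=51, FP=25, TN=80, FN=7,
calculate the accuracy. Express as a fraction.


Accuracy = (TP + TN) / (TP + TN + FP + FN) = (51 + 80) / 163 = 131/163.

131/163


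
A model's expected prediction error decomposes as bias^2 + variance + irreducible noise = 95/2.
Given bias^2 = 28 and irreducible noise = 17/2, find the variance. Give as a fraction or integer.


Total error = bias^2 + variance + irreducible noise. So variance = 95/2 - 28 - 17/2 = 11.

11


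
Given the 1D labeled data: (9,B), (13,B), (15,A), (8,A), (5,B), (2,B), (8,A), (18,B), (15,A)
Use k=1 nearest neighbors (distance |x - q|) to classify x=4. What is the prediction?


Distances: |9-4|=5, |13-4|=9, |15-4|=11, |8-4|=4, |5-4|=1, |2-4|=2, |8-4|=4, |18-4|=14, |15-4|=11. 1 nearest: (5,B). Counts: {'B': 1}. Majority class: B.

B


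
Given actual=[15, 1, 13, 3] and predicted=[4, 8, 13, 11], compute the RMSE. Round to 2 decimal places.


MSE = 58.5000. RMSE = sqrt(58.5000) = 7.65.

7.65


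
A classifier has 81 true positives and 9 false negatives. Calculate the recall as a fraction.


Recall = TP / (TP + FN) = 81 / 90 = 9/10.

9/10


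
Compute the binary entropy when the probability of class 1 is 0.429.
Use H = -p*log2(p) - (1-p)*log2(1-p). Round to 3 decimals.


H = -0.429*log2(0.429) - 0.571*log2(0.571) = 0.985.

0.985
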